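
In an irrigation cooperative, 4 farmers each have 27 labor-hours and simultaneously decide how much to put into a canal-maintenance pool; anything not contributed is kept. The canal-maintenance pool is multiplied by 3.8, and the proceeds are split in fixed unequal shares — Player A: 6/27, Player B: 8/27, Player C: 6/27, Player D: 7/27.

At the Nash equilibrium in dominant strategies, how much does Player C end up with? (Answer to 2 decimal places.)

49.80 labor-hours

Player j's private return per contributed unit is 3.8 × (j's share). Contributing is weakly dominant for j when that share is at least 1/3.8 = 0.2632, and contributing 0 is dominant otherwise.
The only share above 0.2632 is Player B's 8/27, contributing 27; the remaining 3 contribute 0. Total contributed: 27.
Player C keeps 27 and receives 3.8 × 27 × 6/27 = 22.80 from the canal-maintenance pool, for a payoff of 49.80.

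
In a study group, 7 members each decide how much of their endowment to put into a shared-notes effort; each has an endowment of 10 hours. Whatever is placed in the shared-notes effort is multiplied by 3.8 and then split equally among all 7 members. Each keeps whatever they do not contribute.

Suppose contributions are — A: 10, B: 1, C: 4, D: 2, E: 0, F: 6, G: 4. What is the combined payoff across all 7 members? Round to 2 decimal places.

Total contributed: 10 + 1 + 4 + 2 + 0 + 6 + 4 = 27; total kept: 7 × 10 − 27 = 43.
The shared-notes effort pays out 3.8 × 27 = 102.60 in aggregate.
Group total = 43 + 102.60 = 145.60.

145.60 hours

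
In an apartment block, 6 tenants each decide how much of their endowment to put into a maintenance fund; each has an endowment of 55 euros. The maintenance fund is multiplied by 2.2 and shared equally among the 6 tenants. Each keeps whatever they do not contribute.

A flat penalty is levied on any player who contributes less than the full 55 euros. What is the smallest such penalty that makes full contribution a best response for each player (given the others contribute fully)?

34.83 euros

Given the others contribute fully, the best deviation is to contribute 0 (any partial contribution still incurs the fine and gives up units whose private return 0.3667 is below 1).
Deviating from 55 to 0 saves 55 euros but forfeits the deviator's share of the drop in the maintenance fund: 2.2/6 × 55 = 20.17.
So the deviation gain is 55 − 20.17 = 34.83, and the fine must be at least 34.83 euros to wipe it out.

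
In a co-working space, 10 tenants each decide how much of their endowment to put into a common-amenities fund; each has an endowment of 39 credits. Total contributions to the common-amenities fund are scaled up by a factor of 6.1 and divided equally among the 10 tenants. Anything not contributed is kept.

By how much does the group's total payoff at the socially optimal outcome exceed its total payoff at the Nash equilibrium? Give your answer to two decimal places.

1989.00 credits

Each contributed unit returns 6.1/10 = 0.6100 to its contributor — below 1 — so contributing 0 is dominant for every player. At the Nash equilibrium everyone keeps their 39, and the group total is 10 × 39 = 390.
Each contributed unit returns 6.100 to the group as a whole (0.6100 to each of 10 players), which exceeds 1, so the social optimum is full contribution: group total = 6.100 × 390 = 2379.00.
Efficiency loss = 2379.00 − 390 = 1989.00.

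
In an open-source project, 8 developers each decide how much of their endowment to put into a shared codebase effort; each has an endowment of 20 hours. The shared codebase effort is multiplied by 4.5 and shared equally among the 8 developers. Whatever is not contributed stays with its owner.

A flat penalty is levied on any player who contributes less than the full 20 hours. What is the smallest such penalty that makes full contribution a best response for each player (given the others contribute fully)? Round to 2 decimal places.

Given the others contribute fully, the best deviation is to contribute 0 (any partial contribution still incurs the fine and gives up units whose private return 0.5625 is below 1).
Deviating from 20 to 0 saves 20 hours but forfeits the deviator's share of the drop in the shared codebase effort: 4.5/8 × 20 = 11.25.
So the deviation gain is 20 − 11.25 = 8.75, and the fine must be at least 8.75 hours to wipe it out.

8.75 hours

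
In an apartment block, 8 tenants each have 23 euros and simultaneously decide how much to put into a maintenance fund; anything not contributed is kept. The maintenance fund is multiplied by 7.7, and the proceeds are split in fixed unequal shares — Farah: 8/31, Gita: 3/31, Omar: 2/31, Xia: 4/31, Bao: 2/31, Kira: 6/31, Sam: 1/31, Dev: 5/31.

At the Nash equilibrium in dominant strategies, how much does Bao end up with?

Each unit j contributes comes back to j as 7.7 × (j's share), so j prefers to contribute only if that share exceeds 1/7.7 = 0.1299; otherwise keeping the unit dominates.
Farah, Kira and Dev clear that bar, contributing 23 each; the remaining 5 contribute 0. Total contributed: 69.
Bao keeps 23 and receives 7.7 × 69 × 2/31 = 34.28 from the maintenance fund, for a payoff of 57.28.

57.28 euros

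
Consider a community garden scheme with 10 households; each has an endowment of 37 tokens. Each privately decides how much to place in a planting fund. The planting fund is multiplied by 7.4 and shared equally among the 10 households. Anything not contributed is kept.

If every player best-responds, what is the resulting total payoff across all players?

370.00 tokens

Each contributed unit returns 7.4/10 = 0.7400 to its contributor — below 1 — so contributing 0 is dominant for every player. At the Nash equilibrium everyone keeps their 37, and the group total is 10 × 37 = 370.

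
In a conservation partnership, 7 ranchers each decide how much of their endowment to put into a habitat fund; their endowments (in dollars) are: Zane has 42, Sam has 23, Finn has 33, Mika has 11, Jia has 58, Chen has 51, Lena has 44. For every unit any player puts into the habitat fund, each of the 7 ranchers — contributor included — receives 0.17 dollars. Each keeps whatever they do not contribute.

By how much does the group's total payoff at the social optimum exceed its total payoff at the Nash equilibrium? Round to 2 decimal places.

49.78 dollars

The private return per contributed unit is 0.17 < 1 for everyone, so the Nash equilibrium is zero contribution and the group total is Σ E_j = 42 + 23 + 33 + 11 + 58 + 51 + 44 = 262.
Each contributed unit returns 1.190 to the group, so the social optimum is full contribution by everyone: group total = 1.190 × 262 = 311.78.
Efficiency loss = (1.190 − 1) × 262 = 49.78.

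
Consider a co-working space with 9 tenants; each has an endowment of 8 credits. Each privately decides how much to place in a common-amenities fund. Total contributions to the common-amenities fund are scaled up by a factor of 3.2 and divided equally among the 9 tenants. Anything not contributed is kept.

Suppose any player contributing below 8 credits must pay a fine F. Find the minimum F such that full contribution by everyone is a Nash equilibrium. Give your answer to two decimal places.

5.16 credits

Given the others contribute fully, the best deviation is to contribute 0 (any partial contribution still incurs the fine and gives up units whose private return 0.3556 is below 1).
Deviating from 8 to 0 saves 8 credits but forfeits the deviator's share of the drop in the common-amenities fund: 3.2/9 × 8 = 2.84.
So the deviation gain is 8 − 2.84 = 5.16, and the fine must be at least 5.16 credits to wipe it out.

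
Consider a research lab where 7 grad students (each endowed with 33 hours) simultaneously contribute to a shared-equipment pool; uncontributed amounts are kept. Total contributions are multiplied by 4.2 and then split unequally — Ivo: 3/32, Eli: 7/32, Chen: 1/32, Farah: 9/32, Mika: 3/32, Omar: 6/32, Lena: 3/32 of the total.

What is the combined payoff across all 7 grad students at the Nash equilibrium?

336.60 hours

Player j's private return per contributed unit is 4.2 × (j's share). Contributing is weakly dominant for j when that share is at least 1/4.2 = 0.2381, and contributing 0 is dominant otherwise.
Only Farah (9/32) clears that bar, contributing 33; the remaining 6 contribute 0. Total contributed: 33.
The shared-equipment pool pays out 4.2 × 33 = 138.60 in total (split across the unequal shares, but the aggregate is all that matters for the group sum).
The 6 free-riders keep 33 each, adding 198. Group total = 198 + 138.60 = 336.60.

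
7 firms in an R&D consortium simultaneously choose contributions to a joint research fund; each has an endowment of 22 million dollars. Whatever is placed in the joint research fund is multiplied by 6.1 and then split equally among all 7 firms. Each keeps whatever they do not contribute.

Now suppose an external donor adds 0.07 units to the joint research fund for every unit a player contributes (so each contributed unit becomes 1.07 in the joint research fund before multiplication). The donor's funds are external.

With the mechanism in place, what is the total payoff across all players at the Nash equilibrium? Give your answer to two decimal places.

154.00 million dollars

With the mechanism, a contributed unit returns 6.1 × 1.07 / 7 = 0.9324 per unit of net cost — still below 1 — so contributing 0 remains dominant for every player.
At the Nash equilibrium no one contributes; group total payoff = 7 × 22 = 154.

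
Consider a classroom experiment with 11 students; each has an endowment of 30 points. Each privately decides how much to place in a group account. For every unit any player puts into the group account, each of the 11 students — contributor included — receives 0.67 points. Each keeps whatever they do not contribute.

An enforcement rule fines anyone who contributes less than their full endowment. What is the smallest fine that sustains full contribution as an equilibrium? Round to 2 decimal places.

9.90 points

Given the others contribute fully, the best deviation is to contribute 0 (any partial contribution still incurs the fine and gives up units whose private return 0.67 is below 1).
Deviating from 30 to 0 saves 30 points but forfeits the deviator's share of the drop in the group account: 0.67 × 30 = 20.10.
So the deviation gain is 30 − 20.10 = 9.90, and the fine must be at least 9.90 points to wipe it out.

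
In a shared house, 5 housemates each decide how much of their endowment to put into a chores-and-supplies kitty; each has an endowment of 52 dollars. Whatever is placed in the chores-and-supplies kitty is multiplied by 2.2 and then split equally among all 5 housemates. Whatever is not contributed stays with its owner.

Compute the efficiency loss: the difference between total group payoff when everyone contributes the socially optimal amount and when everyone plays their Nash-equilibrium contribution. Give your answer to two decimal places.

Each contributed unit returns 2.2/5 = 0.4400 to its contributor — below 1 — so contributing 0 is dominant for every player. At the Nash equilibrium everyone keeps their 52, and the group total is 5 × 52 = 260.
Each contributed unit returns 2.200 to the group as a whole (0.4400 to each of 5 players), which exceeds 1, so the social optimum is full contribution: group total = 2.200 × 260 = 572.00.
Efficiency loss = 572.00 − 260 = 312.00.

312.00 dollars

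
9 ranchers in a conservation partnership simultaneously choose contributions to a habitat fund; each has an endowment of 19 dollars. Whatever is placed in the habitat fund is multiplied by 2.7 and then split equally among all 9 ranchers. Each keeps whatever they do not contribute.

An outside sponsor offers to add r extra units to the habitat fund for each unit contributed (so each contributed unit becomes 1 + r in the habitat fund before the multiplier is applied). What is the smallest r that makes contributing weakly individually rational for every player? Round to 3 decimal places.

With matching at rate r, one contributed unit becomes (1 + r) in the habitat fund and returns 2.7 × (1 + r) / 9 to the contributor.
Setting this equal to 1: 1 + r = 9/2.7 = 3.3333.
So the minimum matching rate is r = 3.3333 − 1 = 2.333.

2.333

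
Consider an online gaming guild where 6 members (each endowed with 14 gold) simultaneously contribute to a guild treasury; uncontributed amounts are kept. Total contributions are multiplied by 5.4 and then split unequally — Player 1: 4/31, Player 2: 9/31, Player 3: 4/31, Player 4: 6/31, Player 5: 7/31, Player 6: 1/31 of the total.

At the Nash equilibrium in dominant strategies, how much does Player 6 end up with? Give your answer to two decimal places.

Each unit j contributes comes back to j as 5.4 × (j's share), so j prefers to contribute only if that share exceeds 1/5.4 = 0.1852; otherwise keeping the unit dominates.
Player 2, Player 4 and Player 5 are above the threshold, contributing 14 each; the remaining 3 contribute 0. Total contributed: 42.
Player 6 keeps 14 and receives 5.4 × 42 × 1/31 = 7.32 from the guild treasury, for a payoff of 21.32.

21.32 gold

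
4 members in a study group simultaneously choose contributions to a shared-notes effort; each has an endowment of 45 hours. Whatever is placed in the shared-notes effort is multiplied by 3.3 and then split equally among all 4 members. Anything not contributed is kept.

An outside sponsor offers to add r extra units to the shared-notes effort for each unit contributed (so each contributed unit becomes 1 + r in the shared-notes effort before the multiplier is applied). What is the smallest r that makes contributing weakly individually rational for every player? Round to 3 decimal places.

0.212

With matching at rate r, one contributed unit becomes (1 + r) in the shared-notes effort and returns 3.3 × (1 + r) / 4 to the contributor.
Setting this equal to 1: 1 + r = 4/3.3 = 1.2121.
So the minimum matching rate is r = 1.2121 − 1 = 0.212.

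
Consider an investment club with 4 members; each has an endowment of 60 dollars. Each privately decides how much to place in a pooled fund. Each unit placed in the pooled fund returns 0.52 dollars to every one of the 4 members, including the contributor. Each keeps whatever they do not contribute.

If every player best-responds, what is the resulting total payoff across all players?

The private return per contributed unit is 0.52 < 1, so contributing 0 is dominant for every player. At the Nash equilibrium everyone keeps their 60, and the group total is 4 × 60 = 240.

240.00 dollars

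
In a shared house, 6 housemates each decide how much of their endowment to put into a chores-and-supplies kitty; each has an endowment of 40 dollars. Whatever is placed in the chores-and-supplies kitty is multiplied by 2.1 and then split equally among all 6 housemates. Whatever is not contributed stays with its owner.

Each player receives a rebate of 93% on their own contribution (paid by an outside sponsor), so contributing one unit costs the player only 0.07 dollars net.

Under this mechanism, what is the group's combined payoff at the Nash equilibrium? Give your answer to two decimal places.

727.20 dollars

Under the mechanism each unit contributed yields (2.1/6) / 0.07 = 5.0000 back to its contributor per unit of net cost, which exceeds 1, making full contribution the dominant choice for everyone.
So the Nash equilibrium is full contribution by all 6; the group earns 6 × (40 × 0.93 + 2.1 × 40) = 727.20.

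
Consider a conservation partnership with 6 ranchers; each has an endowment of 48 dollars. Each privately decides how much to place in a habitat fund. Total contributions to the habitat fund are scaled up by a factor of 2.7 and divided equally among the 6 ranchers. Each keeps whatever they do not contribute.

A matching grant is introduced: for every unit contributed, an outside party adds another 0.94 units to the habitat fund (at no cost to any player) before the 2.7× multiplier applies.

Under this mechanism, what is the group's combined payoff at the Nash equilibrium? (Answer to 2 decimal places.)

288.00 dollars

With the mechanism, a contributed unit returns 2.7 × 1.94 / 6 = 0.8730 per unit of net cost — still below 1 — so contributing 0 remains dominant for every player.
Everyone keeps their endowment and the group total is 6 × 48 = 288.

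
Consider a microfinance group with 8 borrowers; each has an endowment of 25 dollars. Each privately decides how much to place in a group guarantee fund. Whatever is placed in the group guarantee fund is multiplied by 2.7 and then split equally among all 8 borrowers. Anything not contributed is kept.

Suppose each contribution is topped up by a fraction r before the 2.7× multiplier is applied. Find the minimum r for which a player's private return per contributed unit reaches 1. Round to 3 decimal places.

1.963

With matching at rate r, one contributed unit becomes (1 + r) in the group guarantee fund and returns 2.7 × (1 + r) / 8 to the contributor.
Setting this equal to 1: 1 + r = 8/2.7 = 2.9630.
So the minimum matching rate is r = 2.9630 − 1 = 1.963.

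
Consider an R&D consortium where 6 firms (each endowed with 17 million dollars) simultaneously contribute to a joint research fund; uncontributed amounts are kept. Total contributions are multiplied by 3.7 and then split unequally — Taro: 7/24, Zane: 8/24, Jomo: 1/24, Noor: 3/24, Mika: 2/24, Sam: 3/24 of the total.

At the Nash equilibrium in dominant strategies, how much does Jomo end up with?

22.24 million dollars

A player with share s gets back 3.7·s per unit contributed, so full contribution is dominant for anyone with s > 1/3.7 = 0.2703 and zero contribution is dominant for anyone below.
Taro and Zane are above the threshold, contributing 17 each; the remaining 4 contribute 0. Total contributed: 34.
Jomo keeps 17 and receives 3.7 × 34 × 1/24 = 5.24 from the joint research fund, for a payoff of 22.24.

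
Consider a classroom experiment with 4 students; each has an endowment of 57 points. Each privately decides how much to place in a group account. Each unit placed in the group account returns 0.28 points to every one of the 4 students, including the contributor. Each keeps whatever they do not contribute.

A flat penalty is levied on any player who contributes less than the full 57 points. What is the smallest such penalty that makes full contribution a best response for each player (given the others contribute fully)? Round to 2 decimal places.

41.04 points

Given the others contribute fully, the best deviation is to contribute 0 (any partial contribution still incurs the fine and gives up units whose private return 0.28 is below 1).
Deviating from 57 to 0 saves 57 points but forfeits the deviator's share of the drop in the group account: 0.28 × 57 = 15.96.
So the deviation gain is 57 − 15.96 = 41.04, and the fine must be at least 41.04 points to wipe it out.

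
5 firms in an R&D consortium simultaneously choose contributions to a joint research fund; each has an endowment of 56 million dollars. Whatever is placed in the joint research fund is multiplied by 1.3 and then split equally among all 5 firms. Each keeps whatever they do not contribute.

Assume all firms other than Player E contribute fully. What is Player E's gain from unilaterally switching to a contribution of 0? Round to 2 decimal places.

Switching from a contribution of 56 to 0 lets Player E keep an extra 56 million dollars, but lowers the joint research fund by 56, which costs Player E their own share of that drop: 1.3/5 × 56 = 14.56.
Net gain = 56 − 14.56 = 41.44. The private return per contributed unit (0.2600) is below 1, so free-riding is indeed the best response regardless of what the others do.

41.44 million dollars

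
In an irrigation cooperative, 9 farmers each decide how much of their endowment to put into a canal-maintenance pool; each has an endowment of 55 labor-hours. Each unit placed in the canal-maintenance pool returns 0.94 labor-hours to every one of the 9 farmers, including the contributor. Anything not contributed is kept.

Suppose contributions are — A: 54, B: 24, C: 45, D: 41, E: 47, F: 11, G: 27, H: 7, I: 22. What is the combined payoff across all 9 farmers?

Total contributed: 54 + 24 + 45 + 41 + 47 + 11 + 27 + 7 + 22 = 278; total kept: 9 × 55 − 278 = 217.
The canal-maintenance pool pays out 0.94 × 9 × 278 = 2351.88 in aggregate.
Group total = 217 + 2351.88 = 2568.88.

2568.88 labor-hours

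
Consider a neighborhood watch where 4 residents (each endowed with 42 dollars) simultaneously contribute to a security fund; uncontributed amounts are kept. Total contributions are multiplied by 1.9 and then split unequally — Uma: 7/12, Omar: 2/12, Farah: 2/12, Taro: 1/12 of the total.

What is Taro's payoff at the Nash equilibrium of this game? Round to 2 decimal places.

Player j's private return per contributed unit is 1.9 × (j's share). Contributing is weakly dominant for j when that share is at least 1/1.9 = 0.5263, and contributing 0 is dominant otherwise.
The only share above 0.5263 is Uma's 7/12, contributing 42; the remaining 3 contribute 0. Total contributed: 42.
Taro keeps 42 and receives 1.9 × 42 × 1/12 = 6.65 from the security fund, for a payoff of 48.65.

48.65 dollars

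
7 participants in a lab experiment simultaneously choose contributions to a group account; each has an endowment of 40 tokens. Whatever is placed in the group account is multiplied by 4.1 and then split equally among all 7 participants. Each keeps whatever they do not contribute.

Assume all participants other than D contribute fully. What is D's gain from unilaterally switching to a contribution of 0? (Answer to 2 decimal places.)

Switching from a contribution of 40 to 0 lets D keep an extra 40 tokens, but lowers the group account by 40, which costs D their own share of that drop: 4.1/7 × 40 = 23.43.
Net gain = 40 − 23.43 = 16.57. The private return per contributed unit (0.5857) is below 1, so free-riding is indeed the best response regardless of what the others do.

16.57 tokens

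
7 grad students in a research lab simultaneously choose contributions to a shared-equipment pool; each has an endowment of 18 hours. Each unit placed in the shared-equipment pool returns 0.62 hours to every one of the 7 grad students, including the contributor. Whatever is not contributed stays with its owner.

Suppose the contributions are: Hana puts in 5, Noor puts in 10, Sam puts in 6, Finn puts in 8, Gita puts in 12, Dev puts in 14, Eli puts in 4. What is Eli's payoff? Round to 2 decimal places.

Total contributed: 5 + 10 + 6 + 8 + 12 + 14 + 4 = 59.
Each receives 0.62 × 59 = 36.58 from the shared-equipment pool.
Eli keeps 18 − 4 = 14, so Eli's payoff is 14 + 36.58 = 50.58.

50.58 hours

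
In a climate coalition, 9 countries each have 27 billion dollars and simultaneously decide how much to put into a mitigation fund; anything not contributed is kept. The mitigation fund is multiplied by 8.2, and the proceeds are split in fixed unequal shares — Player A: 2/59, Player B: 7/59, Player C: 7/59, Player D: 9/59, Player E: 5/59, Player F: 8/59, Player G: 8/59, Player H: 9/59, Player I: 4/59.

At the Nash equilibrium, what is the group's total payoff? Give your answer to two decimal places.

1020.60 billion dollars

Player j's private return per contributed unit is 8.2 × (j's share). Contributing is weakly dominant for j when that share is at least 1/8.2 = 0.1220, and contributing 0 is dominant otherwise.
The shares above 0.1220 belong to Player D, Player F, Player G and Player H, contributing 27 each; the remaining 5 contribute 0. Total contributed: 108.
The mitigation fund pays out 8.2 × 108 = 885.60 in total (split across the unequal shares, but the aggregate is all that matters for the group sum).
The 5 free-riders keep 27 each, adding 135. Group total = 135 + 885.60 = 1020.60.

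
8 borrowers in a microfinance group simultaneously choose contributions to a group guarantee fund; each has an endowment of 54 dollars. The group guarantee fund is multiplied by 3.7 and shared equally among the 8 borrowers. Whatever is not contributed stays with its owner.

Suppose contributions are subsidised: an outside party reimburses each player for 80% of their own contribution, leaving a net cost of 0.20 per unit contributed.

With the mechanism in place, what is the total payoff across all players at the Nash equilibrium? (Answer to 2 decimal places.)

1944.00 dollars

The effective private return per unit is now (3.7/8) / 0.20 = 2.3125 > 1, so every player's dominant strategy flips to full contribution.
At the Nash equilibrium everyone contributes 54. Group total payoff = 8 × (54 × 0.80 + 3.7 × 54) = 1944.00.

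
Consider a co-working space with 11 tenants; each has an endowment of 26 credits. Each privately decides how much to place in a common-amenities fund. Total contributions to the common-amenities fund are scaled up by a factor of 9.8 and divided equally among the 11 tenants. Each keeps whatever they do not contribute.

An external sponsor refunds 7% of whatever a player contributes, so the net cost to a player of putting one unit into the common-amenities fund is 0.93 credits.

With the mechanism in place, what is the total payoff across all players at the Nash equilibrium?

286.00 credits

The effective private return is (9.8/11) / 0.93 = 0.9580, which is still under 1, so the mechanism doesn't change anyone's dominant strategy: zero contribution.
At the Nash equilibrium no one contributes; group total payoff = 11 × 26 = 286.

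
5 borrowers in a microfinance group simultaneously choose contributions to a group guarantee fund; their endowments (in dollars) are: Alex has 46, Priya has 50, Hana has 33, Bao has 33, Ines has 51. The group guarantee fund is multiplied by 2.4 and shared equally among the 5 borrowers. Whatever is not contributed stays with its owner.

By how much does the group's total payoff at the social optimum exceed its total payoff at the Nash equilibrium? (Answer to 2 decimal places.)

The private return per contributed unit is 2.4/5 = 0.4800 < 1 for every player regardless of endowment, so the Nash equilibrium is zero contribution and the group total is Σ E_j = 46 + 50 + 33 + 33 + 51 = 213.
Each contributed unit returns 2.400 to the group, so the social optimum is full contribution by everyone: group total = 2.400 × 213 = 511.20.
Efficiency loss = (2.400 − 1) × 213 = 298.20.

298.20 dollars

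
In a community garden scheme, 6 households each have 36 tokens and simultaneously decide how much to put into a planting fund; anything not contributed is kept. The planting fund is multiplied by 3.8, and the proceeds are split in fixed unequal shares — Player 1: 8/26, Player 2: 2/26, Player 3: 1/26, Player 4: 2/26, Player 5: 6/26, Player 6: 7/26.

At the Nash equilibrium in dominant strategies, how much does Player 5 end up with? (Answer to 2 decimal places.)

99.14 tokens

A player with share s gets back 3.8·s per unit contributed, so full contribution is dominant for anyone with s > 1/3.8 = 0.2632 and zero contribution is dominant for anyone below.
The shares above 0.2632 belong to Player 1 and Player 6, contributing 36 each; the remaining 4 contribute 0. Total contributed: 72.
Player 5 keeps 36 and receives 3.8 × 72 × 6/26 = 63.14 from the planting fund, for a payoff of 99.14.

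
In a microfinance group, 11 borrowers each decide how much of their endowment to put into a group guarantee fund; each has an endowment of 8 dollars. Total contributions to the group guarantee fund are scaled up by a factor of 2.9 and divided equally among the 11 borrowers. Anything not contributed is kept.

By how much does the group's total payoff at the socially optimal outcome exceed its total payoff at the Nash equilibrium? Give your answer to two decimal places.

167.20 dollars

Each contributed unit returns 2.9/11 = 0.2636 to its contributor — below 1 — so contributing 0 is dominant for every player. At the Nash equilibrium everyone keeps their 8, and the group total is 11 × 8 = 88.
Each contributed unit returns 2.900 to the group as a whole (0.2636 to each of 11 players), which exceeds 1, so the social optimum is full contribution: group total = 2.900 × 88 = 255.20.
Efficiency loss = 255.20 − 88 = 167.20.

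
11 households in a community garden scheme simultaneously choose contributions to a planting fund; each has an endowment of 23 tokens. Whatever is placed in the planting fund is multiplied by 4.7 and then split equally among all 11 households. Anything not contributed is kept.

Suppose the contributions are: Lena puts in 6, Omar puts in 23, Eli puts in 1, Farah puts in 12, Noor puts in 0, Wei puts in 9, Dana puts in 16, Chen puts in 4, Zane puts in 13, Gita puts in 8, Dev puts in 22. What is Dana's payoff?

55.71 tokens

Total contributed: 6 + 23 + 1 + 12 + 0 + 9 + 16 + 4 + 13 + 8 + 22 = 114.
Each receives 4.7 × 114 / 11 = 48.71 from the planting fund.
Dana keeps 23 − 16 = 7, so Dana's payoff is 7 + 48.71 = 55.71.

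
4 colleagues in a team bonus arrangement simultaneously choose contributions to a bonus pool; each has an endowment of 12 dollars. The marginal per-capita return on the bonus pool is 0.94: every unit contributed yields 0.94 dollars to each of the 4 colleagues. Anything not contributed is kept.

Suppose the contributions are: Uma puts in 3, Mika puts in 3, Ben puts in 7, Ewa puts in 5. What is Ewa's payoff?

Total contributed: 3 + 3 + 7 + 5 = 18.
Each receives 0.94 × 18 = 16.92 from the bonus pool.
Ewa keeps 12 − 5 = 7, so Ewa's payoff is 7 + 16.92 = 23.92.

23.92 dollars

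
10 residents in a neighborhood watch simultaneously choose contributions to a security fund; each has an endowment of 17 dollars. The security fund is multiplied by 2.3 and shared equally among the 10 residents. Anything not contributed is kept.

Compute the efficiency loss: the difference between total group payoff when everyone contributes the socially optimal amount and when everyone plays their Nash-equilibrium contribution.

221.00 dollars

Each contributed unit returns 2.3/10 = 0.2300 to its contributor — below 1 — so contributing 0 is dominant for every player. At the Nash equilibrium everyone keeps their 17, and the group total is 10 × 17 = 170.
Each contributed unit returns 2.300 to the group as a whole (0.2300 to each of 10 players), which exceeds 1, so the social optimum is full contribution: group total = 2.300 × 170 = 391.00.
Efficiency loss = 391.00 − 170 = 221.00.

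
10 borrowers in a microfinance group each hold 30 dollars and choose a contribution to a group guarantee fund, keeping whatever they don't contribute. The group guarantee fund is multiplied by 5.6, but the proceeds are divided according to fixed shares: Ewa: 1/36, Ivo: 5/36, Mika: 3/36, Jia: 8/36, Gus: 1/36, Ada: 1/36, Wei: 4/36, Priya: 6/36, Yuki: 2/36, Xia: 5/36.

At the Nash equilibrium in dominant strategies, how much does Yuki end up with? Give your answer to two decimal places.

39.33 dollars

Each unit j contributes comes back to j as 5.6 × (j's share), so j prefers to contribute only if that share exceeds 1/5.6 = 0.1786; otherwise keeping the unit dominates.
Only Jia (8/36) clears that bar, contributing 30; the remaining 9 contribute 0. Total contributed: 30.
Yuki keeps 30 and receives 5.6 × 30 × 2/36 = 9.33 from the group guarantee fund, for a payoff of 39.33.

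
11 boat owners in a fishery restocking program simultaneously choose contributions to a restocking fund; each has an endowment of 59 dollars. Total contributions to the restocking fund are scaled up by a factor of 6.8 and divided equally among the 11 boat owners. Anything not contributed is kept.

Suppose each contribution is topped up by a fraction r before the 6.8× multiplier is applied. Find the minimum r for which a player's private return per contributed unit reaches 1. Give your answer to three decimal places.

0.618

With matching at rate r, one contributed unit becomes (1 + r) in the restocking fund and returns 6.8 × (1 + r) / 11 to the contributor.
Setting this equal to 1: 1 + r = 11/6.8 = 1.6176.
So the minimum matching rate is r = 1.6176 − 1 = 0.618.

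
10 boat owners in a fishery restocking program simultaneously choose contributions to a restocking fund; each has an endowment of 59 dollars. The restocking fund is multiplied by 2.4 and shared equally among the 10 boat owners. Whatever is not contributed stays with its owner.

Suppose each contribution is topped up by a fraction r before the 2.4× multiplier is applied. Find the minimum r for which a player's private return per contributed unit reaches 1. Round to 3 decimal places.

3.167

With matching at rate r, one contributed unit becomes (1 + r) in the restocking fund and returns 2.4 × (1 + r) / 10 to the contributor.
Setting this equal to 1: 1 + r = 10/2.4 = 4.1667.
So the minimum matching rate is r = 4.1667 − 1 = 3.167.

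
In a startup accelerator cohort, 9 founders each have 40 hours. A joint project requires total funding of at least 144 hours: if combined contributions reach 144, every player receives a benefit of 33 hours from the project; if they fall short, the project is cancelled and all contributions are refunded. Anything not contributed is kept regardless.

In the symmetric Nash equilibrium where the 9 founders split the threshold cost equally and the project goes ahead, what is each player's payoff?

Equal share of the threshold: 144/9 = 16.
At this profile no one gains by cutting their contribution: any cut drops the total below 144, the project is cancelled, contributions are refunded, and the deviator ends with 40, which is less than 40 − 16 + 33 = 57. Contributing more than 16 just wastes the excess. So contributing exactly 16 is a best response.
Each player's payoff: 40 − 16 + 33 = 57.

57 hours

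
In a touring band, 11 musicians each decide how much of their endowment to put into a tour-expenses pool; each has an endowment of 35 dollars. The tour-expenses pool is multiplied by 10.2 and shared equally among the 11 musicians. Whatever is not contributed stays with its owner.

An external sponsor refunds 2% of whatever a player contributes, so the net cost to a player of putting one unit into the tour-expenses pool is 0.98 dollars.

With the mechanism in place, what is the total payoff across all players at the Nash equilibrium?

385.00 dollars

With the mechanism, a contributed unit returns (10.2/11) / 0.98 = 0.9462 per unit of net cost — still below 1 — so contributing 0 remains dominant for every player.
At the Nash equilibrium no one contributes; group total payoff = 11 × 35 = 385.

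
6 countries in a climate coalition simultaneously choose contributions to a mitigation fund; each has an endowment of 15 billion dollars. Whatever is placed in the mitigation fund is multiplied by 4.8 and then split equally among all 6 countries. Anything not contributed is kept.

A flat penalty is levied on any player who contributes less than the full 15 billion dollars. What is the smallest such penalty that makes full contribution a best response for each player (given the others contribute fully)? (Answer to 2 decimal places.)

Given the others contribute fully, the best deviation is to contribute 0 (any partial contribution still incurs the fine and gives up units whose private return 0.8000 is below 1).
Deviating from 15 to 0 saves 15 billion dollars but forfeits the deviator's share of the drop in the mitigation fund: 4.8/6 × 15 = 12.00.
So the deviation gain is 15 − 12.00 = 3.00, and the fine must be at least 3.00 billion dollars to wipe it out.

3.00 billion dollars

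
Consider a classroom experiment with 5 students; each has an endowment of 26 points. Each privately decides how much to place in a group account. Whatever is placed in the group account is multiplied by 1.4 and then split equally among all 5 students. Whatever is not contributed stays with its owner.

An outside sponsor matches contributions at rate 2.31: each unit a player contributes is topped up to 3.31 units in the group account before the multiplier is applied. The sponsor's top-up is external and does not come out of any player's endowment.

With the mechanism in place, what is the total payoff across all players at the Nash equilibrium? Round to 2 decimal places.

With the mechanism, a contributed unit returns 1.4 × 3.31 / 5 = 0.9268 per unit of net cost — still below 1 — so contributing 0 remains dominant for every player.
Everyone keeps their endowment and the group total is 5 × 26 = 130.

130.00 points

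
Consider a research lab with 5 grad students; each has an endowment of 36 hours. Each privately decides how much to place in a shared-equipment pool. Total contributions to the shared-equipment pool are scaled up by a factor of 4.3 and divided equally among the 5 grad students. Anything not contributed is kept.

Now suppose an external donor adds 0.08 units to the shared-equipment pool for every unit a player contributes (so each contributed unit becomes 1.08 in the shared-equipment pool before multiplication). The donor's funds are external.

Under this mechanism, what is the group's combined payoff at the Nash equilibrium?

Even with the mechanism, each unit contributed returns only 4.3 × 1.08 / 5 = 0.9288 per unit of net cost, so contributing nothing is still dominant.
At the Nash equilibrium no one contributes; group total payoff = 5 × 36 = 180.

180.00 hours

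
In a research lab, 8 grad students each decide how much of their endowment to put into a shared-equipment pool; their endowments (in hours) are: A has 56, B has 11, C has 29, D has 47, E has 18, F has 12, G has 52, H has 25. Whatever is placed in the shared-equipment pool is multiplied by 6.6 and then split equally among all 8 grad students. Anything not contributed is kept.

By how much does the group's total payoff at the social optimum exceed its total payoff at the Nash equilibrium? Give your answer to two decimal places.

The private return per contributed unit is 6.6/8 = 0.8250 < 1 for every player regardless of endowment, so the Nash equilibrium is zero contribution and the group total is Σ E_j = 56 + 11 + 29 + 47 + 18 + 12 + 52 + 25 = 250.
Each contributed unit returns 6.600 to the group, so the social optimum is full contribution by everyone: group total = 6.600 × 250 = 1650.00.
Efficiency loss = (6.600 − 1) × 250 = 1400.00.

1400.00 hours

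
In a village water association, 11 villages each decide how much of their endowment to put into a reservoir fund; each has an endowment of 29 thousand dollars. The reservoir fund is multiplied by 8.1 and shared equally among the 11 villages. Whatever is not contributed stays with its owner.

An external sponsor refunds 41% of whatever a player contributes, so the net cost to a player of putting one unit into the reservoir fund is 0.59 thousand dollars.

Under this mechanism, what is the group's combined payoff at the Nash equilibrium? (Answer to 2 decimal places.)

The effective private return per unit is now (8.1/11) / 0.59 = 1.2481 > 1, so every player's dominant strategy flips to full contribution.
At the Nash equilibrium everyone contributes 29. Group total payoff = 11 × (29 × 0.41 + 8.1 × 29) = 2714.69.

2714.69 thousand dollars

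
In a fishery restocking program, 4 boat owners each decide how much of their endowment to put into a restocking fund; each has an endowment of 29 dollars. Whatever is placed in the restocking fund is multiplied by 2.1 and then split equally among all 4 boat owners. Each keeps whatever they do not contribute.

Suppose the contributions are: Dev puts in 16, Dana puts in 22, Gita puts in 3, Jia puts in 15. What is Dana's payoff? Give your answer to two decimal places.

36.40 dollars

Total contributed: 16 + 22 + 3 + 15 = 56.
Each receives 2.1 × 56 / 4 = 29.40 from the restocking fund.
Dana keeps 29 − 22 = 7, so Dana's payoff is 7 + 29.40 = 36.40.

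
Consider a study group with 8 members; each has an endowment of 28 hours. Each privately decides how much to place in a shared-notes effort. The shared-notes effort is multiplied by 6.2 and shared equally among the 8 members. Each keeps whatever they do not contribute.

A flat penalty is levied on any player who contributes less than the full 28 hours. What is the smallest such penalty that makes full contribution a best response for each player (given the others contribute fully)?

6.30 hours

Given the others contribute fully, the best deviation is to contribute 0 (any partial contribution still incurs the fine and gives up units whose private return 0.7750 is below 1).
Deviating from 28 to 0 saves 28 hours but forfeits the deviator's share of the drop in the shared-notes effort: 6.2/8 × 28 = 21.70.
So the deviation gain is 28 − 21.70 = 6.30, and the fine must be at least 6.30 hours to wipe it out.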